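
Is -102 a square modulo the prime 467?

(-102|467)
  = (365|467)    [-102 ≡ 365 mod 467]
  = (467|365)    [QR: 365 ≡ 1 mod 4, sign kept]
  = (102|365)    [467 ≡ 102 mod 365]
  = -(51|365)    [365 ≡ 5 mod 8 ⇒ (2|365) = -1]
  = -(365|51)    [QR: 365 ≡ 1 mod 4, sign kept]
  = -(8|51)    [365 ≡ 8 mod 51]
  = (1|51)    [51 ≡ 3 mod 8 ⇒ (2|51)^3 = -1]
  = 1    [(1|51) = 1]
The Legendre symbol is 1, so x^2 ≡ -102 (mod 467) has solution.

yes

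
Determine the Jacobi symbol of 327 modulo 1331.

-1

(327/1331)
  = -(1331/327)    [QR: both ≡ 3 mod 4, sign flips]
  = -(23/327)    [1331 ≡ 23 mod 327]
  = (327/23)    [QR: both ≡ 3 mod 4, sign flips]
  = (5/23)    [327 ≡ 5 mod 23]
  = (23/5)    [QR: 5 ≡ 1 mod 4, sign kept]
  = (3/5)    [23 ≡ 3 mod 5]
  = (5/3)    [QR: 5 ≡ 1 mod 4, sign kept]
  = (2/3)    [5 ≡ 2 mod 3]
  = -(1/3)    [3 ≡ 3 mod 8 ⇒ (2/3) = -1]
  = -1    [(1/3) = 1]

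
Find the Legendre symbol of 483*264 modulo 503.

1

By multiplicativity, (483·264|503) = (483|503)·(264|503).
First factor (483|503):
(483|503)
  = -(503|483)    [QR: both ≡ 3 mod 4, sign flips]
  = -(20|483)    [503 ≡ 20 mod 483]
  = -(5|483)    [483 ≡ 3 mod 8 ⇒ (2|483)^2 = +1]
  = -(483|5)    [QR: 5 ≡ 1 mod 4, sign kept]
  = -(3|5)    [483 ≡ 3 mod 5]
  = -(5|3)    [QR: 5 ≡ 1 mod 4, sign kept]
  = -(2|3)    [5 ≡ 2 mod 3]
  = (1|3)    [3 ≡ 3 mod 8 ⇒ (2|3) = -1]
  = 1    [(1|3) = 1]
Second factor (264|503):
(264|503)
  = (33|503)    [503 ≡ 7 mod 8 ⇒ (2|503)^3 = +1]
  = (503|33)    [QR: 33 ≡ 1 mod 4, sign kept]
  = (8|33)    [503 ≡ 8 mod 33]
  = (1|33)    [33 ≡ 1 mod 8 ⇒ (2|33)^3 = +1]
  = 1    [(1|33) = 1]
Product: (1)·(1) = 1.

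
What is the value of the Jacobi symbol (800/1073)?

1

Factor out 2: 800 = 2^5·25. Since 1073 ≡ 1 (mod 8), (2/1073) = +1, and (2/1073)^5 = +1. Now have (25/1073).
25 ≡ 1 (mod 4), so quadratic reciprocity gives (25/1073) = (1073/25). Reduce: 1073 ≡ 23 (mod 25). Now have (23/25).
25 ≡ 1 (mod 4), so quadratic reciprocity gives (23/25) = (25/23). Reduce: 25 ≡ 2 (mod 23). Now have (2/23).
Factor out 2: 2 = 2. Since 23 ≡ 7 (mod 8), (2/23) = +1. Now have (1/23).
(1/23) = 1. Collecting the sign factors: 1.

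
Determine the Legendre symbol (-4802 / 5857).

(-4802 / 5857)
  = (1055 / 5857)    [-4802 ≡ 1055 mod 5857]
  = (5857 / 1055)    [QR: 5857 ≡ 1 mod 4, sign kept]
  = (582 / 1055)    [5857 ≡ 582 mod 1055]
  = (291 / 1055)    [1055 ≡ 7 mod 8 ⇒ (2 / 1055) = +1]
  = -(1055 / 291)    [QR: both ≡ 3 mod 4, sign flips]
  = -(182 / 291)    [1055 ≡ 182 mod 291]
  = (91 / 291)    [291 ≡ 3 mod 8 ⇒ (2 / 291) = -1]
  = -(291 / 91)    [QR: both ≡ 3 mod 4, sign flips]
  = -(18 / 91)    [291 ≡ 18 mod 91]
  = (9 / 91)    [91 ≡ 3 mod 8 ⇒ (2 / 91) = -1]
  = (91 / 9)    [QR: 9 ≡ 1 mod 4, sign kept]
  = (1 / 9)    [91 ≡ 1 mod 9]
  = 1    [(1 / 9) = 1]

1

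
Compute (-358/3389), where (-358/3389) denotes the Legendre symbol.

(-358/3389)
  = (358/3389)    [3389 ≡ 1 mod 4 ⇒ (-1/3389) = +1]
  = -(179/3389)    [3389 ≡ 5 mod 8 ⇒ (2/3389) = -1]
  = -(3389/179)    [QR: 3389 ≡ 1 mod 4, sign kept]
  = -(167/179)    [3389 ≡ 167 mod 179]
  = (179/167)    [QR: both ≡ 3 mod 4, sign flips]
  = (12/167)    [179 ≡ 12 mod 167]
  = (3/167)    [167 ≡ 7 mod 8 ⇒ (2/167)^2 = +1]
  = -(167/3)    [QR: both ≡ 3 mod 4, sign flips]
  = -(2/3)    [167 ≡ 2 mod 3]
  = (1/3)    [3 ≡ 3 mod 8 ⇒ (2/3) = -1]
  = 1    [(1/3) = 1]

1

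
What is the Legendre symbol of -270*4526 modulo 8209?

By multiplicativity, (-270·4526/8209) = (-270/8209)·(4526/8209).
First factor (-270/8209):
(-270/8209)
  = (270/8209)    [8209 ≡ 1 mod 4 ⇒ (-1/8209) = +1]
  = (135/8209)    [8209 ≡ 1 mod 8 ⇒ (2/8209) = +1]
  = (8209/135)    [QR: 8209 ≡ 1 mod 4, sign kept]
  = (109/135)    [8209 ≡ 109 mod 135]
  = (135/109)    [QR: 109 ≡ 1 mod 4, sign kept]
  = (26/109)    [135 ≡ 26 mod 109]
  = -(13/109)    [109 ≡ 5 mod 8 ⇒ (2/109) = -1]
  = -(109/13)    [QR: 13 ≡ 1 mod 4, sign kept]
  = -(5/13)    [109 ≡ 5 mod 13]
  = -(13/5)    [QR: 5 ≡ 1 mod 4, sign kept]
  = -(3/5)    [13 ≡ 3 mod 5]
  = -(5/3)    [QR: 5 ≡ 1 mod 4, sign kept]
  = -(2/3)    [5 ≡ 2 mod 3]
  = (1/3)    [3 ≡ 3 mod 8 ⇒ (2/3) = -1]
  = 1    [(1/3) = 1]
Second factor (4526/8209):
(4526/8209)
  = (2263/8209)    [8209 ≡ 1 mod 8 ⇒ (2/8209) = +1]
  = (8209/2263)    [QR: 8209 ≡ 1 mod 4, sign kept]
  = (1420/2263)    [8209 ≡ 1420 mod 2263]
  = (355/2263)    [2263 ≡ 7 mod 8 ⇒ (2/2263)^2 = +1]
  = -(2263/355)    [QR: both ≡ 3 mod 4, sign flips]
  = -(133/355)    [2263 ≡ 133 mod 355]
  = -(355/133)    [QR: 133 ≡ 1 mod 4, sign kept]
  = -(89/133)    [355 ≡ 89 mod 133]
  = -(133/89)    [QR: 89 ≡ 1 mod 4, sign kept]
  = -(44/89)    [133 ≡ 44 mod 89]
  = -(11/89)    [89 ≡ 1 mod 8 ⇒ (2/89)^2 = +1]
  = -(89/11)    [QR: 89 ≡ 1 mod 4, sign kept]
  = -(1/11)    [89 ≡ 1 mod 11]
  = -1    [(1/11) = 1]
Product: (1)·(-1) = -1.

-1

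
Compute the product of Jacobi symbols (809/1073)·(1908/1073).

1

By multiplicativity, (809·1908/1073) = (809/1073)·(1908/1073).
First factor (809/1073):
(809/1073)
  = (1073/809)    [QR: 809 ≡ 1 mod 4, sign kept]
  = (264/809)    [1073 ≡ 264 mod 809]
  = (33/809)    [809 ≡ 1 mod 8 ⇒ (2/809)^3 = +1]
  = (809/33)    [QR: 33 ≡ 1 mod 4, sign kept]
  = (17/33)    [809 ≡ 17 mod 33]
  = (33/17)    [QR: 17 ≡ 1 mod 4, sign kept]
  = (16/17)    [33 ≡ 16 mod 17]
  = (1/17)    [17 ≡ 1 mod 8 ⇒ (2/17)^4 = +1]
  = 1    [(1/17) = 1]
Second factor (1908/1073):
(1908/1073)
  = (835/1073)    [1908 ≡ 835 mod 1073]
  = (1073/835)    [QR: 1073 ≡ 1 mod 4, sign kept]
  = (238/835)    [1073 ≡ 238 mod 835]
  = -(119/835)    [835 ≡ 3 mod 8 ⇒ (2/835) = -1]
  = (835/119)    [QR: both ≡ 3 mod 4, sign flips]
  = (2/119)    [835 ≡ 2 mod 119]
  = (1/119)    [119 ≡ 7 mod 8 ⇒ (2/119) = +1]
  = 1    [(1/119) = 1]
Product: (1)·(1) = 1.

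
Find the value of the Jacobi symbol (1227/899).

(1227/899)
  = (328/899)    [1227 ≡ 328 mod 899]
  = -(41/899)    [899 ≡ 3 mod 8 ⇒ (2/899)^3 = -1]
  = -(899/41)    [QR: 41 ≡ 1 mod 4, sign kept]
  = -(38/41)    [899 ≡ 38 mod 41]
  = -(19/41)    [41 ≡ 1 mod 8 ⇒ (2/41) = +1]
  = -(41/19)    [QR: 41 ≡ 1 mod 4, sign kept]
  = -(3/19)    [41 ≡ 3 mod 19]
  = (19/3)    [QR: both ≡ 3 mod 4, sign flips]
  = (1/3)    [19 ≡ 1 mod 3]
  = 1    [(1/3) = 1]

1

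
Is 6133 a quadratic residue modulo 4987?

yes

Reduce the numerator: 6133 ≡ 1146 (mod 4987), so (6133/4987) = (1146/4987).
Factor out 2: 1146 = 2·573. Since 4987 ≡ 3 (mod 8), (2/4987) = -1. Now have -(573/4987).
573 ≡ 1 (mod 4), so quadratic reciprocity gives (573/4987) = (4987/573). Reduce: 4987 ≡ 403 (mod 573). Now have -(403/573).
573 ≡ 1 (mod 4), so quadratic reciprocity gives (403/573) = (573/403). Reduce: 573 ≡ 170 (mod 403). Now have -(170/403).
Factor out 2: 170 = 2·85. Since 403 ≡ 3 (mod 8), (2/403) = -1. Now have (85/403).
85 ≡ 1 (mod 4), so quadratic reciprocity gives (85/403) = (403/85). Reduce: 403 ≡ 63 (mod 85). Now have (63/85).
85 ≡ 1 (mod 4), so quadratic reciprocity gives (63/85) = (85/63). Reduce: 85 ≡ 22 (mod 63). Now have (22/63).
Factor out 2: 22 = 2·11. Since 63 ≡ 7 (mod 8), (2/63) = +1. Now have (11/63).
Both 11 ≡ 3 and 63 ≡ 3 (mod 4), so reciprocity gives (11/63) = -(63/11). Reduce: 63 ≡ 8 (mod 11). Now have -(8/11).
Factor out 2: 8 = 2^3. Since 11 ≡ 3 (mod 8), (2/11) = -1, and (2/11)^3 = -1. Now have (1/11).
(1/11) = 1. Collecting the sign factors: 1.
(6133/4987) = 1, and 4987 is prime, so 6133 is a quadratic residue mod 4987.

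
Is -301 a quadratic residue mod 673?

(-301/673)
  = (372/673)    [-301 ≡ 372 mod 673]
  = (93/673)    [673 ≡ 1 mod 8 ⇒ (2/673)^2 = +1]
  = (673/93)    [QR: 93 ≡ 1 mod 4, sign kept]
  = (22/93)    [673 ≡ 22 mod 93]
  = -(11/93)    [93 ≡ 5 mod 8 ⇒ (2/93) = -1]
  = -(93/11)    [QR: 93 ≡ 1 mod 4, sign kept]
  = -(5/11)    [93 ≡ 5 mod 11]
  = -(11/5)    [QR: 5 ≡ 1 mod 4, sign kept]
  = -(1/5)    [11 ≡ 1 mod 5]
  = -1    [(1/5) = 1]
The Legendre symbol is -1, so x^2 ≡ -301 (mod 673) has no solution.

no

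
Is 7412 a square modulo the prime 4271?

Reduce the numerator: 7412 ≡ 3141 (mod 4271), so (7412|4271) = (3141|4271).
3141 ≡ 1 (mod 4), so quadratic reciprocity gives (3141|4271) = (4271|3141). Reduce: 4271 ≡ 1130 (mod 3141). Now have (1130|3141).
Factor out 2: 1130 = 2·565. Since 3141 ≡ 5 (mod 8), (2|3141) = -1. Now have -(565|3141).
565 ≡ 1 (mod 4), so quadratic reciprocity gives (565|3141) = (3141|565). Reduce: 3141 ≡ 316 (mod 565). Now have -(316|565).
Factor out 2: 316 = 2^2·79. Since 565 ≡ 5 (mod 8), (2|565) = -1, and (2|565)^2 = +1. Now have -(79|565).
565 ≡ 1 (mod 4), so quadratic reciprocity gives (79|565) = (565|79). Reduce: 565 ≡ 12 (mod 79). Now have -(12|79).
Factor out 2: 12 = 2^2·3. Since 79 ≡ 7 (mod 8), (2|79) = +1, and (2|79)^2 = +1. Now have -(3|79).
Both 3 ≡ 3 and 79 ≡ 3 (mod 4), so reciprocity gives (3|79) = -(79|3). Reduce: 79 ≡ 1 (mod 3). Now have (1|3).
(1|3) = 1. Collecting the sign factors: 1.
(7412|4271) = 1, and 4271 is prime, so 7412 is a quadratic residue mod 4271.

yes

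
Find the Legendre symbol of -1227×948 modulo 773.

By multiplicativity, (-1227·948/773) = (-1227/773)·(948/773).
First factor (-1227/773):
Reduce the numerator: -1227 ≡ 319 (mod 773), so (-1227/773) = (319/773).
773 ≡ 1 (mod 4), so quadratic reciprocity gives (319/773) = (773/319). Reduce: 773 ≡ 135 (mod 319). Now have (135/319).
Both 135 ≡ 3 and 319 ≡ 3 (mod 4), so reciprocity gives (135/319) = -(319/135). Reduce: 319 ≡ 49 (mod 135). Now have -(49/135).
49 ≡ 1 (mod 4), so quadratic reciprocity gives (49/135) = (135/49). Reduce: 135 ≡ 37 (mod 49). Now have -(37/49).
37 ≡ 1 (mod 4), so quadratic reciprocity gives (37/49) = (49/37). Reduce: 49 ≡ 12 (mod 37). Now have -(12/37).
Factor out 2: 12 = 2^2·3. Since 37 ≡ 5 (mod 8), (2/37) = -1, and (2/37)^2 = +1. Now have -(3/37).
37 ≡ 1 (mod 4), so quadratic reciprocity gives (3/37) = (37/3). Reduce: 37 ≡ 1 (mod 3). Now have -(1/3).
(1/3) = 1. Collecting the sign factors: -1.
Second factor (948/773):
Reduce the numerator: 948 ≡ 175 (mod 773), so (948/773) = (175/773).
773 ≡ 1 (mod 4), so quadratic reciprocity gives (175/773) = (773/175). Reduce: 773 ≡ 73 (mod 175). Now have (73/175).
73 ≡ 1 (mod 4), so quadratic reciprocity gives (73/175) = (175/73). Reduce: 175 ≡ 29 (mod 73). Now have (29/73).
29 ≡ 1 (mod 4), so quadratic reciprocity gives (29/73) = (73/29). Reduce: 73 ≡ 15 (mod 29). Now have (15/29).
29 ≡ 1 (mod 4), so quadratic reciprocity gives (15/29) = (29/15). Reduce: 29 ≡ 14 (mod 15). Now have (14/15).
Factor out 2: 14 = 2·7. Since 15 ≡ 7 (mod 8), (2/15) = +1. Now have (7/15).
Both 7 ≡ 3 and 15 ≡ 3 (mod 4), so reciprocity gives (7/15) = -(15/7). Reduce: 15 ≡ 1 (mod 7). Now have -(1/7).
(1/7) = 1. Collecting the sign factors: -1.
Product: (-1)·(-1) = 1.

1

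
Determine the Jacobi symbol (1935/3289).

1

3289 ≡ 1 (mod 4), so quadratic reciprocity gives (1935/3289) = (3289/1935). Reduce: 3289 ≡ 1354 (mod 1935). Now have (1354/1935).
Factor out 2: 1354 = 2·677. Since 1935 ≡ 7 (mod 8), (2/1935) = +1. Now have (677/1935).
677 ≡ 1 (mod 4), so quadratic reciprocity gives (677/1935) = (1935/677). Reduce: 1935 ≡ 581 (mod 677). Now have (581/677).
581 ≡ 1 (mod 4), so quadratic reciprocity gives (581/677) = (677/581). Reduce: 677 ≡ 96 (mod 581). Now have (96/581).
Factor out 2: 96 = 2^5·3. Since 581 ≡ 5 (mod 8), (2/581) = -1, and (2/581)^5 = -1. Now have -(3/581).
581 ≡ 1 (mod 4), so quadratic reciprocity gives (3/581) = (581/3). Reduce: 581 ≡ 2 (mod 3). Now have -(2/3).
Factor out 2: 2 = 2. Since 3 ≡ 3 (mod 8), (2/3) = -1. Now have (1/3).
(1/3) = 1. Collecting the sign factors: 1.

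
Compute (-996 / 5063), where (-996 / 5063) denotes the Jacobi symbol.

0

Pull out -1: (-996 / 5063) = (-1 / 5063)·(996 / 5063). Since 5063 ≡ 3 (mod 4), (-1 / 5063) = -1. Now have -(996 / 5063).
Factor out 2: 996 = 2^2·249. Since 5063 ≡ 7 (mod 8), (2 / 5063) = +1, and (2 / 5063)^2 = +1. Now have -(249 / 5063).
249 ≡ 1 (mod 4), so quadratic reciprocity gives (249 / 5063) = (5063 / 249). Reduce: 5063 ≡ 83 (mod 249). Now have -(83 / 249).
249 ≡ 1 (mod 4), so quadratic reciprocity gives (83 / 249) = (249 / 83). Reduce: 249 ≡ 0 (mod 83). Now have -(0 / 83).
The numerator is now 0 with denominator 83 > 1: the symbol is 0.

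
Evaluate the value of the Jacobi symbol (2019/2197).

1

2197 ≡ 1 (mod 4), so quadratic reciprocity gives (2019/2197) = (2197/2019). Reduce: 2197 ≡ 178 (mod 2019). Now have (178/2019).
Factor out 2: 178 = 2·89. Since 2019 ≡ 3 (mod 8), (2/2019) = -1. Now have -(89/2019).
89 ≡ 1 (mod 4), so quadratic reciprocity gives (89/2019) = (2019/89). Reduce: 2019 ≡ 61 (mod 89). Now have -(61/89).
61 ≡ 1 (mod 4), so quadratic reciprocity gives (61/89) = (89/61). Reduce: 89 ≡ 28 (mod 61). Now have -(28/61).
Factor out 2: 28 = 2^2·7. Since 61 ≡ 5 (mod 8), (2/61) = -1, and (2/61)^2 = +1. Now have -(7/61).
61 ≡ 1 (mod 4), so quadratic reciprocity gives (7/61) = (61/7). Reduce: 61 ≡ 5 (mod 7). Now have -(5/7).
5 ≡ 1 (mod 4), so quadratic reciprocity gives (5/7) = (7/5). Reduce: 7 ≡ 2 (mod 5). Now have -(2/5).
Factor out 2: 2 = 2. Since 5 ≡ 5 (mod 8), (2/5) = -1. Now have (1/5).
(1/5) = 1. Collecting the sign factors: 1.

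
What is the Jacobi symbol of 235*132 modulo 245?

0

By multiplicativity, (235·132/245) = (235/245)·(132/245).
First factor (235/245):
245 ≡ 1 (mod 4), so quadratic reciprocity gives (235/245) = (245/235). Reduce: 245 ≡ 10 (mod 235). Now have (10/235).
Factor out 2: 10 = 2·5. Since 235 ≡ 3 (mod 8), (2/235) = -1. Now have -(5/235).
5 ≡ 1 (mod 4), so quadratic reciprocity gives (5/235) = (235/5). Reduce: 235 ≡ 0 (mod 5). Now have -(0/5).
The numerator is now 0 with denominator 5 > 1: the symbol is 0.
Second factor (132/245):
Factor out 2: 132 = 2^2·33. Since 245 ≡ 5 (mod 8), (2/245) = -1, and (2/245)^2 = +1. Now have (33/245).
33 ≡ 1 (mod 4), so quadratic reciprocity gives (33/245) = (245/33). Reduce: 245 ≡ 14 (mod 33). Now have (14/33).
Factor out 2: 14 = 2·7. Since 33 ≡ 1 (mod 8), (2/33) = +1. Now have (7/33).
33 ≡ 1 (mod 4), so quadratic reciprocity gives (7/33) = (33/7). Reduce: 33 ≡ 5 (mod 7). Now have (5/7).
5 ≡ 1 (mod 4), so quadratic reciprocity gives (5/7) = (7/5). Reduce: 7 ≡ 2 (mod 5). Now have (2/5).
Factor out 2: 2 = 2. Since 5 ≡ 5 (mod 8), (2/5) = -1. Now have -(1/5).
(1/5) = 1. Collecting the sign factors: -1.
Product: (0)·(-1) = 0.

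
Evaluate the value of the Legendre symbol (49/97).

1

(49/97)
  = (97/49)    [QR: 49 ≡ 1 mod 4, sign kept]
  = (48/49)    [97 ≡ 48 mod 49]
  = (3/49)    [49 ≡ 1 mod 8 ⇒ (2/49)^4 = +1]
  = (49/3)    [QR: 49 ≡ 1 mod 4, sign kept]
  = (1/3)    [49 ≡ 1 mod 3]
  = 1    [(1/3) = 1]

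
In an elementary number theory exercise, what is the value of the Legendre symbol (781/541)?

(781/541)
  = (240/541)    [781 ≡ 240 mod 541]
  = (15/541)    [541 ≡ 5 mod 8 ⇒ (2/541)^4 = +1]
  = (541/15)    [QR: 541 ≡ 1 mod 4, sign kept]
  = (1/15)    [541 ≡ 1 mod 15]
  = 1    [(1/15) = 1]

1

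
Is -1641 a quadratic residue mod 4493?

no

Pull out -1: (-1641/4493) = (-1/4493)·(1641/4493). Since 4493 ≡ 1 (mod 4), (-1/4493) = +1. Now have (1641/4493).
1641 ≡ 1 (mod 4), so quadratic reciprocity gives (1641/4493) = (4493/1641). Reduce: 4493 ≡ 1211 (mod 1641). Now have (1211/1641).
1641 ≡ 1 (mod 4), so quadratic reciprocity gives (1211/1641) = (1641/1211). Reduce: 1641 ≡ 430 (mod 1211). Now have (430/1211).
Factor out 2: 430 = 2·215. Since 1211 ≡ 3 (mod 8), (2/1211) = -1. Now have -(215/1211).
Both 215 ≡ 3 and 1211 ≡ 3 (mod 4), so reciprocity gives (215/1211) = -(1211/215). Reduce: 1211 ≡ 136 (mod 215). Now have (136/215).
Factor out 2: 136 = 2^3·17. Since 215 ≡ 7 (mod 8), (2/215) = +1, and (2/215)^3 = +1. Now have (17/215).
17 ≡ 1 (mod 4), so quadratic reciprocity gives (17/215) = (215/17). Reduce: 215 ≡ 11 (mod 17). Now have (11/17).
17 ≡ 1 (mod 4), so quadratic reciprocity gives (11/17) = (17/11). Reduce: 17 ≡ 6 (mod 11). Now have (6/11).
Factor out 2: 6 = 2·3. Since 11 ≡ 3 (mod 8), (2/11) = -1. Now have -(3/11).
Both 3 ≡ 3 and 11 ≡ 3 (mod 4), so reciprocity gives (3/11) = -(11/3). Reduce: 11 ≡ 2 (mod 3). Now have (2/3).
Factor out 2: 2 = 2. Since 3 ≡ 3 (mod 8), (2/3) = -1. Now have -(1/3).
(1/3) = 1. Collecting the sign factors: -1.
(-1641/4493) = -1, and 4493 is prime, so -1641 is not a quadratic residue mod 4493.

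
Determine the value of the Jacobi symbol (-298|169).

Reduce the numerator: -298 ≡ 40 (mod 169), so (-298|169) = (40|169).
Factor out 2: 40 = 2^3·5. Since 169 ≡ 1 (mod 8), (2|169) = +1, and (2|169)^3 = +1. Now have (5|169).
5 ≡ 1 (mod 4), so quadratic reciprocity gives (5|169) = (169|5). Reduce: 169 ≡ 4 (mod 5). Now have (4|5).
Factor out 2: 4 = 2^2. Since 5 ≡ 5 (mod 8), (2|5) = -1, and (2|5)^2 = +1. Now have (1|5).
(1|5) = 1. Collecting the sign factors: 1.

1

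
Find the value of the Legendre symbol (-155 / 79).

Reduce the numerator: -155 ≡ 3 (mod 79), so (-155 / 79) = (3 / 79).
Both 3 ≡ 3 and 79 ≡ 3 (mod 4), so reciprocity gives (3 / 79) = -(79 / 3). Reduce: 79 ≡ 1 (mod 3). Now have -(1 / 3).
(1 / 3) = 1. Collecting the sign factors: -1.

-1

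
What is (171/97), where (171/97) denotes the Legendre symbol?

-1

(171/97)
  = (74/97)    [171 ≡ 74 mod 97]
  = (37/97)    [97 ≡ 1 mod 8 ⇒ (2/97) = +1]
  = (97/37)    [QR: 37 ≡ 1 mod 4, sign kept]
  = (23/37)    [97 ≡ 23 mod 37]
  = (37/23)    [QR: 37 ≡ 1 mod 4, sign kept]
  = (14/23)    [37 ≡ 14 mod 23]
  = (7/23)    [23 ≡ 7 mod 8 ⇒ (2/23) = +1]
  = -(23/7)    [QR: both ≡ 3 mod 4, sign flips]
  = -(2/7)    [23 ≡ 2 mod 7]
  = -(1/7)    [7 ≡ 7 mod 8 ⇒ (2/7) = +1]
  = -1    [(1/7) = 1]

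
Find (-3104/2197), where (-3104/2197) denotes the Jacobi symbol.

(-3104/2197)
  = (3104/2197)    [2197 ≡ 1 mod 4 ⇒ (-1/2197) = +1]
  = (907/2197)    [3104 ≡ 907 mod 2197]
  = (2197/907)    [QR: 2197 ≡ 1 mod 4, sign kept]
  = (383/907)    [2197 ≡ 383 mod 907]
  = -(907/383)    [QR: both ≡ 3 mod 4, sign flips]
  = -(141/383)    [907 ≡ 141 mod 383]
  = -(383/141)    [QR: 141 ≡ 1 mod 4, sign kept]
  = -(101/141)    [383 ≡ 101 mod 141]
  = -(141/101)    [QR: 101 ≡ 1 mod 4, sign kept]
  = -(40/101)    [141 ≡ 40 mod 101]
  = (5/101)    [101 ≡ 5 mod 8 ⇒ (2/101)^3 = -1]
  = (101/5)    [QR: 5 ≡ 1 mod 4, sign kept]
  = (1/5)    [101 ≡ 1 mod 5]
  = 1    [(1/5) = 1]

1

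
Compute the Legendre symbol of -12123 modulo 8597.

1

(-12123/8597)
  = (12123/8597)    [8597 ≡ 1 mod 4 ⇒ (-1/8597) = +1]
  = (3526/8597)    [12123 ≡ 3526 mod 8597]
  = -(1763/8597)    [8597 ≡ 5 mod 8 ⇒ (2/8597) = -1]
  = -(8597/1763)    [QR: 8597 ≡ 1 mod 4, sign kept]
  = -(1545/1763)    [8597 ≡ 1545 mod 1763]
  = -(1763/1545)    [QR: 1545 ≡ 1 mod 4, sign kept]
  = -(218/1545)    [1763 ≡ 218 mod 1545]
  = -(109/1545)    [1545 ≡ 1 mod 8 ⇒ (2/1545) = +1]
  = -(1545/109)    [QR: 109 ≡ 1 mod 4, sign kept]
  = -(19/109)    [1545 ≡ 19 mod 109]
  = -(109/19)    [QR: 109 ≡ 1 mod 4, sign kept]
  = -(14/19)    [109 ≡ 14 mod 19]
  = (7/19)    [19 ≡ 3 mod 8 ⇒ (2/19) = -1]
  = -(19/7)    [QR: both ≡ 3 mod 4, sign flips]
  = -(5/7)    [19 ≡ 5 mod 7]
  = -(7/5)    [QR: 5 ≡ 1 mod 4, sign kept]
  = -(2/5)    [7 ≡ 2 mod 5]
  = (1/5)    [5 ≡ 5 mod 8 ⇒ (2/5) = -1]
  = 1    [(1/5) = 1]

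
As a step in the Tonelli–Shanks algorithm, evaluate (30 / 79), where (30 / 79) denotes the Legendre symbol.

-1

(30 / 79)
  = (15 / 79)    [79 ≡ 7 mod 8 ⇒ (2 / 79) = +1]
  = -(79 / 15)    [QR: both ≡ 3 mod 4, sign flips]
  = -(4 / 15)    [79 ≡ 4 mod 15]
  = -(1 / 15)    [15 ≡ 7 mod 8 ⇒ (2 / 15)^2 = +1]
  = -1    [(1 / 15) = 1]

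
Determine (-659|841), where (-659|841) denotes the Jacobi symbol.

Reduce the numerator: -659 ≡ 182 (mod 841), so (-659|841) = (182|841).
Factor out 2: 182 = 2·91. Since 841 ≡ 1 (mod 8), (2|841) = +1. Now have (91|841).
841 ≡ 1 (mod 4), so quadratic reciprocity gives (91|841) = (841|91). Reduce: 841 ≡ 22 (mod 91). Now have (22|91).
Factor out 2: 22 = 2·11. Since 91 ≡ 3 (mod 8), (2|91) = -1. Now have -(11|91).
Both 11 ≡ 3 and 91 ≡ 3 (mod 4), so reciprocity gives (11|91) = -(91|11). Reduce: 91 ≡ 3 (mod 11). Now have (3|11).
Both 3 ≡ 3 and 11 ≡ 3 (mod 4), so reciprocity gives (3|11) = -(11|3). Reduce: 11 ≡ 2 (mod 3). Now have -(2|3).
Factor out 2: 2 = 2. Since 3 ≡ 3 (mod 8), (2|3) = -1. Now have (1|3).
(1|3) = 1. Collecting the sign factors: 1.

1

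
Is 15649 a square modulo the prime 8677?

(15649/8677)
  = (6972/8677)    [15649 ≡ 6972 mod 8677]
  = (1743/8677)    [8677 ≡ 5 mod 8 ⇒ (2/8677)^2 = +1]
  = (8677/1743)    [QR: 8677 ≡ 1 mod 4, sign kept]
  = (1705/1743)    [8677 ≡ 1705 mod 1743]
  = (1743/1705)    [QR: 1705 ≡ 1 mod 4, sign kept]
  = (38/1705)    [1743 ≡ 38 mod 1705]
  = (19/1705)    [1705 ≡ 1 mod 8 ⇒ (2/1705) = +1]
  = (1705/19)    [QR: 1705 ≡ 1 mod 4, sign kept]
  = (14/19)    [1705 ≡ 14 mod 19]
  = -(7/19)    [19 ≡ 3 mod 8 ⇒ (2/19) = -1]
  = (19/7)    [QR: both ≡ 3 mod 4, sign flips]
  = (5/7)    [19 ≡ 5 mod 7]
  = (7/5)    [QR: 5 ≡ 1 mod 4, sign kept]
  = (2/5)    [7 ≡ 2 mod 5]
  = -(1/5)    [5 ≡ 5 mod 8 ⇒ (2/5) = -1]
  = -1    [(1/5) = 1]
(15649/8677) = -1, and 8677 is prime, so 15649 is not a quadratic residue mod 8677.

no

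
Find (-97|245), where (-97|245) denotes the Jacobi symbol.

(-97|245)
  = (148|245)    [-97 ≡ 148 mod 245]
  = (37|245)    [245 ≡ 5 mod 8 ⇒ (2|245)^2 = +1]
  = (245|37)    [QR: 37 ≡ 1 mod 4, sign kept]
  = (23|37)    [245 ≡ 23 mod 37]
  = (37|23)    [QR: 37 ≡ 1 mod 4, sign kept]
  = (14|23)    [37 ≡ 14 mod 23]
  = (7|23)    [23 ≡ 7 mod 8 ⇒ (2|23) = +1]
  = -(23|7)    [QR: both ≡ 3 mod 4, sign flips]
  = -(2|7)    [23 ≡ 2 mod 7]
  = -(1|7)    [7 ≡ 7 mod 8 ⇒ (2|7) = +1]
  = -1    [(1|7) = 1]

-1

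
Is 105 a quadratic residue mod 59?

Reduce the numerator: 105 ≡ 46 (mod 59), so (105|59) = (46|59).
Factor out 2: 46 = 2·23. Since 59 ≡ 3 (mod 8), (2|59) = -1. Now have -(23|59).
Both 23 ≡ 3 and 59 ≡ 3 (mod 4), so reciprocity gives (23|59) = -(59|23). Reduce: 59 ≡ 13 (mod 23). Now have (13|23).
13 ≡ 1 (mod 4), so quadratic reciprocity gives (13|23) = (23|13). Reduce: 23 ≡ 10 (mod 13). Now have (10|13).
Factor out 2: 10 = 2·5. Since 13 ≡ 5 (mod 8), (2|13) = -1. Now have -(5|13).
5 ≡ 1 (mod 4), so quadratic reciprocity gives (5|13) = (13|5). Reduce: 13 ≡ 3 (mod 5). Now have -(3|5).
5 ≡ 1 (mod 4), so quadratic reciprocity gives (3|5) = (5|3). Reduce: 5 ≡ 2 (mod 3). Now have -(2|3).
Factor out 2: 2 = 2. Since 3 ≡ 3 (mod 8), (2|3) = -1. Now have (1|3).
(1|3) = 1. Collecting the sign factors: 1.
The Legendre symbol is 1, so x^2 ≡ 105 (mod 59) has solution.

yes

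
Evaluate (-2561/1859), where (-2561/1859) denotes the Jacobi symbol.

Pull out -1: (-2561/1859) = (-1/1859)·(2561/1859). Since 1859 ≡ 3 (mod 4), (-1/1859) = -1. Now have -(2561/1859).
Reduce the numerator: 2561 ≡ 702 (mod 1859), so (2561/1859) = (702/1859).
Factor out 2: 702 = 2·351. Since 1859 ≡ 3 (mod 8), (2/1859) = -1. Now have (351/1859).
Both 351 ≡ 3 and 1859 ≡ 3 (mod 4), so reciprocity gives (351/1859) = -(1859/351). Reduce: 1859 ≡ 104 (mod 351). Now have -(104/351).
Factor out 2: 104 = 2^3·13. Since 351 ≡ 7 (mod 8), (2/351) = +1, and (2/351)^3 = +1. Now have -(13/351).
13 ≡ 1 (mod 4), so quadratic reciprocity gives (13/351) = (351/13). Reduce: 351 ≡ 0 (mod 13). Now have -(0/13).
The numerator is now 0 with denominator 13 > 1: the symbol is 0.

0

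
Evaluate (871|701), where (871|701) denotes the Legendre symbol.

-1

Reduce the numerator: 871 ≡ 170 (mod 701), so (871|701) = (170|701).
Factor out 2: 170 = 2·85. Since 701 ≡ 5 (mod 8), (2|701) = -1. Now have -(85|701).
85 ≡ 1 (mod 4), so quadratic reciprocity gives (85|701) = (701|85). Reduce: 701 ≡ 21 (mod 85). Now have -(21|85).
21 ≡ 1 (mod 4), so quadratic reciprocity gives (21|85) = (85|21). Reduce: 85 ≡ 1 (mod 21). Now have -(1|21).
(1|21) = 1. Collecting the sign factors: -1.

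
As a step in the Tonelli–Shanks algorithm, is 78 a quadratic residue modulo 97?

no

Factor out 2: 78 = 2·39. Since 97 ≡ 1 (mod 8), (2/97) = +1. Now have (39/97).
97 ≡ 1 (mod 4), so quadratic reciprocity gives (39/97) = (97/39). Reduce: 97 ≡ 19 (mod 39). Now have (19/39).
Both 19 ≡ 3 and 39 ≡ 3 (mod 4), so reciprocity gives (19/39) = -(39/19). Reduce: 39 ≡ 1 (mod 19). Now have -(1/19).
(1/19) = 1. Collecting the sign factors: -1.
(78/97) = -1, and 97 is prime, so 78 is not a quadratic residue mod 97.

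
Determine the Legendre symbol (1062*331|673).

By multiplicativity, (1062·331|673) = (1062|673)·(331|673).
First factor (1062|673):
Reduce the numerator: 1062 ≡ 389 (mod 673), so (1062|673) = (389|673).
389 ≡ 1 (mod 4), so quadratic reciprocity gives (389|673) = (673|389). Reduce: 673 ≡ 284 (mod 389). Now have (284|389).
Factor out 2: 284 = 2^2·71. Since 389 ≡ 5 (mod 8), (2|389) = -1, and (2|389)^2 = +1. Now have (71|389).
389 ≡ 1 (mod 4), so quadratic reciprocity gives (71|389) = (389|71). Reduce: 389 ≡ 34 (mod 71). Now have (34|71).
Factor out 2: 34 = 2·17. Since 71 ≡ 7 (mod 8), (2|71) = +1. Now have (17|71).
17 ≡ 1 (mod 4), so quadratic reciprocity gives (17|71) = (71|17). Reduce: 71 ≡ 3 (mod 17). Now have (3|17).
17 ≡ 1 (mod 4), so quadratic reciprocity gives (3|17) = (17|3). Reduce: 17 ≡ 2 (mod 3). Now have (2|3).
Factor out 2: 2 = 2. Since 3 ≡ 3 (mod 8), (2|3) = -1. Now have -(1|3).
(1|3) = 1. Collecting the sign factors: -1.
Second factor (331|673):
673 ≡ 1 (mod 4), so quadratic reciprocity gives (331|673) = (673|331). Reduce: 673 ≡ 11 (mod 331). Now have (11|331).
Both 11 ≡ 3 and 331 ≡ 3 (mod 4), so reciprocity gives (11|331) = -(331|11). Reduce: 331 ≡ 1 (mod 11). Now have -(1|11).
(1|11) = 1. Collecting the sign factors: -1.
Product: (-1)·(-1) = 1.

1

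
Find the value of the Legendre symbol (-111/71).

-1

Pull out -1: (-111/71) = (-1/71)·(111/71). Since 71 ≡ 3 (mod 4), (-1/71) = -1. Now have -(111/71).
Reduce the numerator: 111 ≡ 40 (mod 71), so (111/71) = (40/71).
Factor out 2: 40 = 2^3·5. Since 71 ≡ 7 (mod 8), (2/71) = +1, and (2/71)^3 = +1. Now have -(5/71).
5 ≡ 1 (mod 4), so quadratic reciprocity gives (5/71) = (71/5). Reduce: 71 ≡ 1 (mod 5). Now have -(1/5).
(1/5) = 1. Collecting the sign factors: -1.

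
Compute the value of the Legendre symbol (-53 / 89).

1

(-53 / 89)
  = (36 / 89)    [-53 ≡ 36 mod 89]
  = (9 / 89)    [89 ≡ 1 mod 8 ⇒ (2 / 89)^2 = +1]
  = (89 / 9)    [QR: 9 ≡ 1 mod 4, sign kept]
  = (8 / 9)    [89 ≡ 8 mod 9]
  = (1 / 9)    [9 ≡ 1 mod 8 ⇒ (2 / 9)^3 = +1]
  = 1    [(1 / 9) = 1]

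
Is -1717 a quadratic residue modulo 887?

yes

(-1717/887)
  = (57/887)    [-1717 ≡ 57 mod 887]
  = (887/57)    [QR: 57 ≡ 1 mod 4, sign kept]
  = (32/57)    [887 ≡ 32 mod 57]
  = (1/57)    [57 ≡ 1 mod 8 ⇒ (2/57)^5 = +1]
  = 1    [(1/57) = 1]
(-1717/887) = 1, and 887 is prime, so -1717 is a quadratic residue mod 887.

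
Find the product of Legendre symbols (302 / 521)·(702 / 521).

-1

By multiplicativity, (302·702 / 521) = (302 / 521)·(702 / 521).
First factor (302 / 521):
Factor out 2: 302 = 2·151. Since 521 ≡ 1 (mod 8), (2 / 521) = +1. Now have (151 / 521).
521 ≡ 1 (mod 4), so quadratic reciprocity gives (151 / 521) = (521 / 151). Reduce: 521 ≡ 68 (mod 151). Now have (68 / 151).
Factor out 2: 68 = 2^2·17. Since 151 ≡ 7 (mod 8), (2 / 151) = +1, and (2 / 151)^2 = +1. Now have (17 / 151).
17 ≡ 1 (mod 4), so quadratic reciprocity gives (17 / 151) = (151 / 17). Reduce: 151 ≡ 15 (mod 17). Now have (15 / 17).
17 ≡ 1 (mod 4), so quadratic reciprocity gives (15 / 17) = (17 / 15). Reduce: 17 ≡ 2 (mod 15). Now have (2 / 15).
Factor out 2: 2 = 2. Since 15 ≡ 7 (mod 8), (2 / 15) = +1. Now have (1 / 15).
(1 / 15) = 1. Collecting the sign factors: 1.
Second factor (702 / 521):
Reduce the numerator: 702 ≡ 181 (mod 521), so (702 / 521) = (181 / 521).
181 ≡ 1 (mod 4), so quadratic reciprocity gives (181 / 521) = (521 / 181). Reduce: 521 ≡ 159 (mod 181). Now have (159 / 181).
181 ≡ 1 (mod 4), so quadratic reciprocity gives (159 / 181) = (181 / 159). Reduce: 181 ≡ 22 (mod 159). Now have (22 / 159).
Factor out 2: 22 = 2·11. Since 159 ≡ 7 (mod 8), (2 / 159) = +1. Now have (11 / 159).
Both 11 ≡ 3 and 159 ≡ 3 (mod 4), so reciprocity gives (11 / 159) = -(159 / 11). Reduce: 159 ≡ 5 (mod 11). Now have -(5 / 11).
5 ≡ 1 (mod 4), so quadratic reciprocity gives (5 / 11) = (11 / 5). Reduce: 11 ≡ 1 (mod 5). Now have -(1 / 5).
(1 / 5) = 1. Collecting the sign factors: -1.
Product: (1)·(-1) = -1.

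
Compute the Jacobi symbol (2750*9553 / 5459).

-1

By multiplicativity, (2750·9553 / 5459) = (2750 / 5459)·(9553 / 5459).
First factor (2750 / 5459):
Factor out 2: 2750 = 2·1375. Since 5459 ≡ 3 (mod 8), (2 / 5459) = -1. Now have -(1375 / 5459).
Both 1375 ≡ 3 and 5459 ≡ 3 (mod 4), so reciprocity gives (1375 / 5459) = -(5459 / 1375). Reduce: 5459 ≡ 1334 (mod 1375). Now have (1334 / 1375).
Factor out 2: 1334 = 2·667. Since 1375 ≡ 7 (mod 8), (2 / 1375) = +1. Now have (667 / 1375).
Both 667 ≡ 3 and 1375 ≡ 3 (mod 4), so reciprocity gives (667 / 1375) = -(1375 / 667). Reduce: 1375 ≡ 41 (mod 667). Now have -(41 / 667).
41 ≡ 1 (mod 4), so quadratic reciprocity gives (41 / 667) = (667 / 41). Reduce: 667 ≡ 11 (mod 41). Now have -(11 / 41).
41 ≡ 1 (mod 4), so quadratic reciprocity gives (11 / 41) = (41 / 11). Reduce: 41 ≡ 8 (mod 11). Now have -(8 / 11).
Factor out 2: 8 = 2^3. Since 11 ≡ 3 (mod 8), (2 / 11) = -1, and (2 / 11)^3 = -1. Now have (1 / 11).
(1 / 11) = 1. Collecting the sign factors: 1.
Second factor (9553 / 5459):
Reduce the numerator: 9553 ≡ 4094 (mod 5459), so (9553 / 5459) = (4094 / 5459).
Factor out 2: 4094 = 2·2047. Since 5459 ≡ 3 (mod 8), (2 / 5459) = -1. Now have -(2047 / 5459).
Both 2047 ≡ 3 and 5459 ≡ 3 (mod 4), so reciprocity gives (2047 / 5459) = -(5459 / 2047). Reduce: 5459 ≡ 1365 (mod 2047). Now have (1365 / 2047).
1365 ≡ 1 (mod 4), so quadratic reciprocity gives (1365 / 2047) = (2047 / 1365). Reduce: 2047 ≡ 682 (mod 1365). Now have (682 / 1365).
Factor out 2: 682 = 2·341. Since 1365 ≡ 5 (mod 8), (2 / 1365) = -1. Now have -(341 / 1365).
341 ≡ 1 (mod 4), so quadratic reciprocity gives (341 / 1365) = (1365 / 341). Reduce: 1365 ≡ 1 (mod 341). Now have -(1 / 341).
(1 / 341) = 1. Collecting the sign factors: -1.
Product: (1)·(-1) = -1.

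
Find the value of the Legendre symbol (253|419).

(253|419)
  = (419|253)    [QR: 253 ≡ 1 mod 4, sign kept]
  = (166|253)    [419 ≡ 166 mod 253]
  = -(83|253)    [253 ≡ 5 mod 8 ⇒ (2|253) = -1]
  = -(253|83)    [QR: 253 ≡ 1 mod 4, sign kept]
  = -(4|83)    [253 ≡ 4 mod 83]
  = -(1|83)    [83 ≡ 3 mod 8 ⇒ (2|83)^2 = +1]
  = -1    [(1|83) = 1]

-1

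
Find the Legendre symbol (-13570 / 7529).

Reduce the numerator: -13570 ≡ 1488 (mod 7529), so (-13570 / 7529) = (1488 / 7529).
Factor out 2: 1488 = 2^4·93. Since 7529 ≡ 1 (mod 8), (2 / 7529) = +1, and (2 / 7529)^4 = +1. Now have (93 / 7529).
93 ≡ 1 (mod 4), so quadratic reciprocity gives (93 / 7529) = (7529 / 93). Reduce: 7529 ≡ 89 (mod 93). Now have (89 / 93).
89 ≡ 1 (mod 4), so quadratic reciprocity gives (89 / 93) = (93 / 89). Reduce: 93 ≡ 4 (mod 89). Now have (4 / 89).
Factor out 2: 4 = 2^2. Since 89 ≡ 1 (mod 8), (2 / 89) = +1, and (2 / 89)^2 = +1. Now have (1 / 89).
(1 / 89) = 1. Collecting the sign factors: 1.

1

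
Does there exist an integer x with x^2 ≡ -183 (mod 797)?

no

(-183/797)
  = (614/797)    [-183 ≡ 614 mod 797]
  = -(307/797)    [797 ≡ 5 mod 8 ⇒ (2/797) = -1]
  = -(797/307)    [QR: 797 ≡ 1 mod 4, sign kept]
  = -(183/307)    [797 ≡ 183 mod 307]
  = (307/183)    [QR: both ≡ 3 mod 4, sign flips]
  = (124/183)    [307 ≡ 124 mod 183]
  = (31/183)    [183 ≡ 7 mod 8 ⇒ (2/183)^2 = +1]
  = -(183/31)    [QR: both ≡ 3 mod 4, sign flips]
  = -(28/31)    [183 ≡ 28 mod 31]
  = -(7/31)    [31 ≡ 7 mod 8 ⇒ (2/31)^2 = +1]
  = (31/7)    [QR: both ≡ 3 mod 4, sign flips]
  = (3/7)    [31 ≡ 3 mod 7]
  = -(7/3)    [QR: both ≡ 3 mod 4, sign flips]
  = -(1/3)    [7 ≡ 1 mod 3]
  = -1    [(1/3) = 1]
The Legendre symbol is -1, so x^2 ≡ -183 (mod 797) has no solution.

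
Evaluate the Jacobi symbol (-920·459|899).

-1

By multiplicativity, (-920·459|899) = (-920|899)·(459|899).
First factor (-920|899):
Pull out -1: (-920|899) = (-1|899)·(920|899). Since 899 ≡ 3 (mod 4), (-1|899) = -1. Now have -(920|899).
Reduce the numerator: 920 ≡ 21 (mod 899), so (920|899) = (21|899).
21 ≡ 1 (mod 4), so quadratic reciprocity gives (21|899) = (899|21). Reduce: 899 ≡ 17 (mod 21). Now have -(17|21).
17 ≡ 1 (mod 4), so quadratic reciprocity gives (17|21) = (21|17). Reduce: 21 ≡ 4 (mod 17). Now have -(4|17).
Factor out 2: 4 = 2^2. Since 17 ≡ 1 (mod 8), (2|17) = +1, and (2|17)^2 = +1. Now have -(1|17).
(1|17) = 1. Collecting the sign factors: -1.
Second factor (459|899):
Both 459 ≡ 3 and 899 ≡ 3 (mod 4), so reciprocity gives (459|899) = -(899|459). Reduce: 899 ≡ 440 (mod 459). Now have -(440|459).
Factor out 2: 440 = 2^3·55. Since 459 ≡ 3 (mod 8), (2|459) = -1, and (2|459)^3 = -1. Now have (55|459).
Both 55 ≡ 3 and 459 ≡ 3 (mod 4), so reciprocity gives (55|459) = -(459|55). Reduce: 459 ≡ 19 (mod 55). Now have -(19|55).
Both 19 ≡ 3 and 55 ≡ 3 (mod 4), so reciprocity gives (19|55) = -(55|19). Reduce: 55 ≡ 17 (mod 19). Now have (17|19).
17 ≡ 1 (mod 4), so quadratic reciprocity gives (17|19) = (19|17). Reduce: 19 ≡ 2 (mod 17). Now have (2|17).
Factor out 2: 2 = 2. Since 17 ≡ 1 (mod 8), (2|17) = +1. Now have (1|17).
(1|17) = 1. Collecting the sign factors: 1.
Product: (-1)·(1) = -1.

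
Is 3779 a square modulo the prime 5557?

no

(3779/5557)
  = (5557/3779)    [QR: 5557 ≡ 1 mod 4, sign kept]
  = (1778/3779)    [5557 ≡ 1778 mod 3779]
  = -(889/3779)    [3779 ≡ 3 mod 8 ⇒ (2/3779) = -1]
  = -(3779/889)    [QR: 889 ≡ 1 mod 4, sign kept]
  = -(223/889)    [3779 ≡ 223 mod 889]
  = -(889/223)    [QR: 889 ≡ 1 mod 4, sign kept]
  = -(220/223)    [889 ≡ 220 mod 223]
  = -(55/223)    [223 ≡ 7 mod 8 ⇒ (2/223)^2 = +1]
  = (223/55)    [QR: both ≡ 3 mod 4, sign flips]
  = (3/55)    [223 ≡ 3 mod 55]
  = -(55/3)    [QR: both ≡ 3 mod 4, sign flips]
  = -(1/3)    [55 ≡ 1 mod 3]
  = -1    [(1/3) = 1]
(3779/5557) = -1, and 5557 is prime, so 3779 is not a quadratic residue mod 5557.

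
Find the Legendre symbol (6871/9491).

(6871/9491)
  = -(9491/6871)    [QR: both ≡ 3 mod 4, sign flips]
  = -(2620/6871)    [9491 ≡ 2620 mod 6871]
  = -(655/6871)    [6871 ≡ 7 mod 8 ⇒ (2/6871)^2 = +1]
  = (6871/655)    [QR: both ≡ 3 mod 4, sign flips]
  = (321/655)    [6871 ≡ 321 mod 655]
  = (655/321)    [QR: 321 ≡ 1 mod 4, sign kept]
  = (13/321)    [655 ≡ 13 mod 321]
  = (321/13)    [QR: 13 ≡ 1 mod 4, sign kept]
  = (9/13)    [321 ≡ 9 mod 13]
  = (13/9)    [QR: 9 ≡ 1 mod 4, sign kept]
  = (4/9)    [13 ≡ 4 mod 9]
  = (1/9)    [9 ≡ 1 mod 8 ⇒ (2/9)^2 = +1]
  = 1    [(1/9) = 1]

1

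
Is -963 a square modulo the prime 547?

Reduce the numerator: -963 ≡ 131 (mod 547), so (-963/547) = (131/547).
Both 131 ≡ 3 and 547 ≡ 3 (mod 4), so reciprocity gives (131/547) = -(547/131). Reduce: 547 ≡ 23 (mod 131). Now have -(23/131).
Both 23 ≡ 3 and 131 ≡ 3 (mod 4), so reciprocity gives (23/131) = -(131/23). Reduce: 131 ≡ 16 (mod 23). Now have (16/23).
Factor out 2: 16 = 2^4. Since 23 ≡ 7 (mod 8), (2/23) = +1, and (2/23)^4 = +1. Now have (1/23).
(1/23) = 1. Collecting the sign factors: 1.
(-963/547) = 1, and 547 is prime, so -963 is a quadratic residue mod 547.

yes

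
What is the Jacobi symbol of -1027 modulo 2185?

Pull out -1: (-1027|2185) = (-1|2185)·(1027|2185). Since 2185 ≡ 1 (mod 4), (-1|2185) = +1. Now have (1027|2185).
2185 ≡ 1 (mod 4), so quadratic reciprocity gives (1027|2185) = (2185|1027). Reduce: 2185 ≡ 131 (mod 1027). Now have (131|1027).
Both 131 ≡ 3 and 1027 ≡ 3 (mod 4), so reciprocity gives (131|1027) = -(1027|131). Reduce: 1027 ≡ 110 (mod 131). Now have -(110|131).
Factor out 2: 110 = 2·55. Since 131 ≡ 3 (mod 8), (2|131) = -1. Now have (55|131).
Both 55 ≡ 3 and 131 ≡ 3 (mod 4), so reciprocity gives (55|131) = -(131|55). Reduce: 131 ≡ 21 (mod 55). Now have -(21|55).
21 ≡ 1 (mod 4), so quadratic reciprocity gives (21|55) = (55|21). Reduce: 55 ≡ 13 (mod 21). Now have -(13|21).
13 ≡ 1 (mod 4), so quadratic reciprocity gives (13|21) = (21|13). Reduce: 21 ≡ 8 (mod 13). Now have -(8|13).
Factor out 2: 8 = 2^3. Since 13 ≡ 5 (mod 8), (2|13) = -1, and (2|13)^3 = -1. Now have (1|13).
(1|13) = 1. Collecting the sign factors: 1.

1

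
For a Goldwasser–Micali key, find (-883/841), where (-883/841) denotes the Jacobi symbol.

1

Reduce the numerator: -883 ≡ 799 (mod 841), so (-883/841) = (799/841).
841 ≡ 1 (mod 4), so quadratic reciprocity gives (799/841) = (841/799). Reduce: 841 ≡ 42 (mod 799). Now have (42/799).
Factor out 2: 42 = 2·21. Since 799 ≡ 7 (mod 8), (2/799) = +1. Now have (21/799).
21 ≡ 1 (mod 4), so quadratic reciprocity gives (21/799) = (799/21). Reduce: 799 ≡ 1 (mod 21). Now have (1/21).
(1/21) = 1. Collecting the sign factors: 1.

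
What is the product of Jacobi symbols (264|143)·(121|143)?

By multiplicativity, (264·121|143) = (264|143)·(121|143).
First factor (264|143):
Reduce the numerator: 264 ≡ 121 (mod 143), so (264|143) = (121|143).
121 ≡ 1 (mod 4), so quadratic reciprocity gives (121|143) = (143|121). Reduce: 143 ≡ 22 (mod 121). Now have (22|121).
Factor out 2: 22 = 2·11. Since 121 ≡ 1 (mod 8), (2|121) = +1. Now have (11|121).
121 ≡ 1 (mod 4), so quadratic reciprocity gives (11|121) = (121|11). Reduce: 121 ≡ 0 (mod 11). Now have (0|11).
The numerator is now 0 with denominator 11 > 1: the symbol is 0.
Second factor (121|143):
121 ≡ 1 (mod 4), so quadratic reciprocity gives (121|143) = (143|121). Reduce: 143 ≡ 22 (mod 121). Now have (22|121).
Factor out 2: 22 = 2·11. Since 121 ≡ 1 (mod 8), (2|121) = +1. Now have (11|121).
121 ≡ 1 (mod 4), so quadratic reciprocity gives (11|121) = (121|11). Reduce: 121 ≡ 0 (mod 11). Now have (0|11).
The numerator is now 0 with denominator 11 > 1: the symbol is 0.
Product: (0)·(0) = 0.

0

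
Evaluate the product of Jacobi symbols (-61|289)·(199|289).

1

By multiplicativity, (-61·199|289) = (-61|289)·(199|289).
First factor (-61|289):
(-61|289)
  = (61|289)    [289 ≡ 1 mod 4 ⇒ (-1|289) = +1]
  = (289|61)    [QR: 61 ≡ 1 mod 4, sign kept]
  = (45|61)    [289 ≡ 45 mod 61]
  = (61|45)    [QR: 45 ≡ 1 mod 4, sign kept]
  = (16|45)    [61 ≡ 16 mod 45]
  = (1|45)    [45 ≡ 5 mod 8 ⇒ (2|45)^4 = +1]
  = 1    [(1|45) = 1]
Second factor (199|289):
(199|289)
  = (289|199)    [QR: 289 ≡ 1 mod 4, sign kept]
  = (90|199)    [289 ≡ 90 mod 199]
  = (45|199)    [199 ≡ 7 mod 8 ⇒ (2|199) = +1]
  = (199|45)    [QR: 45 ≡ 1 mod 4, sign kept]
  = (19|45)    [199 ≡ 19 mod 45]
  = (45|19)    [QR: 45 ≡ 1 mod 4, sign kept]
  = (7|19)    [45 ≡ 7 mod 19]
  = -(19|7)    [QR: both ≡ 3 mod 4, sign flips]
  = -(5|7)    [19 ≡ 5 mod 7]
  = -(7|5)    [QR: 5 ≡ 1 mod 4, sign kept]
  = -(2|5)    [7 ≡ 2 mod 5]
  = (1|5)    [5 ≡ 5 mod 8 ⇒ (2|5) = -1]
  = 1    [(1|5) = 1]
Product: (1)·(1) = 1.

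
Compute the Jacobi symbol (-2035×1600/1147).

By multiplicativity, (-2035·1600/1147) = (-2035/1147)·(1600/1147).
First factor (-2035/1147):
Reduce the numerator: -2035 ≡ 259 (mod 1147), so (-2035/1147) = (259/1147).
Both 259 ≡ 3 and 1147 ≡ 3 (mod 4), so reciprocity gives (259/1147) = -(1147/259). Reduce: 1147 ≡ 111 (mod 259). Now have -(111/259).
Both 111 ≡ 3 and 259 ≡ 3 (mod 4), so reciprocity gives (111/259) = -(259/111). Reduce: 259 ≡ 37 (mod 111). Now have (37/111).
37 ≡ 1 (mod 4), so quadratic reciprocity gives (37/111) = (111/37). Reduce: 111 ≡ 0 (mod 37). Now have (0/37).
The numerator is now 0 with denominator 37 > 1: the symbol is 0.
Second factor (1600/1147):
Reduce the numerator: 1600 ≡ 453 (mod 1147), so (1600/1147) = (453/1147).
453 ≡ 1 (mod 4), so quadratic reciprocity gives (453/1147) = (1147/453). Reduce: 1147 ≡ 241 (mod 453). Now have (241/453).
241 ≡ 1 (mod 4), so quadratic reciprocity gives (241/453) = (453/241). Reduce: 453 ≡ 212 (mod 241). Now have (212/241).
Factor out 2: 212 = 2^2·53. Since 241 ≡ 1 (mod 8), (2/241) = +1, and (2/241)^2 = +1. Now have (53/241).
53 ≡ 1 (mod 4), so quadratic reciprocity gives (53/241) = (241/53). Reduce: 241 ≡ 29 (mod 53). Now have (29/53).
29 ≡ 1 (mod 4), so quadratic reciprocity gives (29/53) = (53/29). Reduce: 53 ≡ 24 (mod 29). Now have (24/29).
Factor out 2: 24 = 2^3·3. Since 29 ≡ 5 (mod 8), (2/29) = -1, and (2/29)^3 = -1. Now have -(3/29).
29 ≡ 1 (mod 4), so quadratic reciprocity gives (3/29) = (29/3). Reduce: 29 ≡ 2 (mod 3). Now have -(2/3).
Factor out 2: 2 = 2. Since 3 ≡ 3 (mod 8), (2/3) = -1. Now have (1/3).
(1/3) = 1. Collecting the sign factors: 1.
Product: (0)·(1) = 0.

0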